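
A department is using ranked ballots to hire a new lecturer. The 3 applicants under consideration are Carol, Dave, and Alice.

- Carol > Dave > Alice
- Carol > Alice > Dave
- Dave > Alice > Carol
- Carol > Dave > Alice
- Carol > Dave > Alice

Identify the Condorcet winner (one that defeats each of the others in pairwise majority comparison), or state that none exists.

Head-to-head results (5 voters total):
Carol vs Dave: Carol wins 4–1.
Carol vs Alice: Carol wins 4–1.
Dave vs Alice: Dave wins 4–1.
Carol beats each rival — Dave (4–1), Alice (4–1) — so Carol is the Condorcet winner.

Carol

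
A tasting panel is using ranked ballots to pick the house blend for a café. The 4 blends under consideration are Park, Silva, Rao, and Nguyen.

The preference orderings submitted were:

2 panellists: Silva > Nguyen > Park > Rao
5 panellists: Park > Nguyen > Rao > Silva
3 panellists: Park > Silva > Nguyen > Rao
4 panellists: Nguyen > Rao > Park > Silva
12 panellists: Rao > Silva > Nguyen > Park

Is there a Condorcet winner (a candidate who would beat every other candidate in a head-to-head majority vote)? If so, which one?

Head-to-head results (26 voters total):
Park vs Silva: Silva wins 14–12.
Park vs Rao: Rao wins 16–10.
Park vs Nguyen: Nguyen wins 18–8.
Silva vs Rao: Rao wins 21–5.
Silva vs Nguyen: Silva wins 17–9.
Rao vs Nguyen: Nguyen wins 14–12.
No candidate beats all others: Silva beats Nguyen beats Rao beats Silva, a majority cycle.

None — there is no Condorcet winner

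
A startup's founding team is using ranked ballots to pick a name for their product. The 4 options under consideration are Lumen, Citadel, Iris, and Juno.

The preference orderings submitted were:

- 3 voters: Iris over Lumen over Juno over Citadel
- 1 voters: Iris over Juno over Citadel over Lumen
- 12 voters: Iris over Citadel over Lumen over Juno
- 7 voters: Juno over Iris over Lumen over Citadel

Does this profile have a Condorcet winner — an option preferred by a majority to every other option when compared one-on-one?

Head-to-head results (23 voters total):
Lumen vs Citadel: Citadel wins 13–10.
Lumen vs Iris: Iris wins 23–0.
Lumen vs Juno: Lumen wins 15–8.
Citadel vs Iris: Iris wins 23–0.
Citadel vs Juno: Citadel wins 12–11.
Iris vs Juno: Iris wins 16–7.
Iris beats each rival — Lumen (23–0), Citadel (23–0), Juno (16–7) — so Iris is the Condorcet winner.

Yes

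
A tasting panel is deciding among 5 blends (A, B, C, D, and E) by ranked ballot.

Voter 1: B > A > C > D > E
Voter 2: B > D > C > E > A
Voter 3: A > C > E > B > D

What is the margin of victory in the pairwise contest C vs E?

3

Ballots ranking C above E: 3.
Ballots ranking E above C: 0.
C wins 3–0, a margin of 3.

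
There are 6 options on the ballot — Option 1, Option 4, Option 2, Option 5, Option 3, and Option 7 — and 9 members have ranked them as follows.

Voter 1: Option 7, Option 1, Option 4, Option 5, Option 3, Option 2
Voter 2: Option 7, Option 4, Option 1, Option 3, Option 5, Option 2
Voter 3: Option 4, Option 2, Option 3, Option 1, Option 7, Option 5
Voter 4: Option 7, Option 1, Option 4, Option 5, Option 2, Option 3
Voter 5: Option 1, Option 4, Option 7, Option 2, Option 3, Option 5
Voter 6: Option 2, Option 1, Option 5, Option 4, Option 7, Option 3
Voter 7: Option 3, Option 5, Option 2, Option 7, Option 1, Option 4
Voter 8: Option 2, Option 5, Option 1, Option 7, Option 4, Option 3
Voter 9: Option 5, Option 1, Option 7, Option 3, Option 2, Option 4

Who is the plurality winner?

Option 7

First-place vote totals:
  Option 1: 1
  Option 4: 1
  Option 2: 2
  Option 5: 1
  Option 3: 1
  Option 7: 3
Option 7 has the most first-place votes.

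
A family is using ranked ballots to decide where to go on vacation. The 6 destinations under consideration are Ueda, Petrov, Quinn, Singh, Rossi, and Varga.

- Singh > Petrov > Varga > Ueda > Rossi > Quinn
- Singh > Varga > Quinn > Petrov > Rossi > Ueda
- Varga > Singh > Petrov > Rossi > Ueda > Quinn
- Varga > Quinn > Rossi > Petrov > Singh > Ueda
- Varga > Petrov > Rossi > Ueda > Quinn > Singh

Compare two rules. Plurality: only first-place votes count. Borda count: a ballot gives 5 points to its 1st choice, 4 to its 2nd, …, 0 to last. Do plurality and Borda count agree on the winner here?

Plurality first-place counts: Ueda 0, Petrov 0, Quinn 0, Singh 2, Rossi 0, Varga 3 → Varga.
Borda totals: Ueda 5, Petrov 15, Quinn 8, Singh 15, Rossi 10, Varga 22 → Varga.
The two rules agree on Varga.

Yes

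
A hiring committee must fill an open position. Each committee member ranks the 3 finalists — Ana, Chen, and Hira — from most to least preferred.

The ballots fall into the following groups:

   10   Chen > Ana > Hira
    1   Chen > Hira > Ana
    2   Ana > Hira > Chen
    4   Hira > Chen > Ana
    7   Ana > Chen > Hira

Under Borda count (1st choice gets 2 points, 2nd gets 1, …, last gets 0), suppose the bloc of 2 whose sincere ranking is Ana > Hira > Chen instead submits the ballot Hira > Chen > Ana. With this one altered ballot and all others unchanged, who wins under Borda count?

Chen

Borda totals with the altered ballot: Ana 24, Chen 35, Hira 13.
The winner is unchanged: still Chen.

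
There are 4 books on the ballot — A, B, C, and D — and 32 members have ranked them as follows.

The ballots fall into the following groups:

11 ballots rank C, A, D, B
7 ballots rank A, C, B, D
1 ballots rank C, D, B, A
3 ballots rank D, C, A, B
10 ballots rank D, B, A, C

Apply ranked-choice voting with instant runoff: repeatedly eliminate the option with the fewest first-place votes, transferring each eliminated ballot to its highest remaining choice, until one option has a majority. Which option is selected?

Round 1: D 13, C 12, A 7, B 0. B has the fewest and is eliminated.
Round 2: D 13, C 12, A 7. A has the fewest and is eliminated.
Round 3: C 19, D 13. C has a majority.

C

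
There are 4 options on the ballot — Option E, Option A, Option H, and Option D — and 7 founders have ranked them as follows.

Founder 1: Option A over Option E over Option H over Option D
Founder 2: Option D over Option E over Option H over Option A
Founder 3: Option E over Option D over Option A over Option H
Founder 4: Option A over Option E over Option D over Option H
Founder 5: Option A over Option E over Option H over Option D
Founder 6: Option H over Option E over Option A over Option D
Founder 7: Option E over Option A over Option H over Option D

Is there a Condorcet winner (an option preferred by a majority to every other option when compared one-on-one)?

Head-to-head results (7 voters total):
Option E vs Option A: Option E wins 4–3.
Option E vs Option H: Option E wins 6–1.
Option E vs Option D: Option E wins 6–1.
Option A vs Option H: Option A wins 5–2.
Option A vs Option D: Option A wins 5–2.
Option H vs Option D: Option H wins 4–3.
Option E beats each rival — Option A (4–3), Option H (6–1), Option D (6–1) — so Option E is the Condorcet winner.

Yes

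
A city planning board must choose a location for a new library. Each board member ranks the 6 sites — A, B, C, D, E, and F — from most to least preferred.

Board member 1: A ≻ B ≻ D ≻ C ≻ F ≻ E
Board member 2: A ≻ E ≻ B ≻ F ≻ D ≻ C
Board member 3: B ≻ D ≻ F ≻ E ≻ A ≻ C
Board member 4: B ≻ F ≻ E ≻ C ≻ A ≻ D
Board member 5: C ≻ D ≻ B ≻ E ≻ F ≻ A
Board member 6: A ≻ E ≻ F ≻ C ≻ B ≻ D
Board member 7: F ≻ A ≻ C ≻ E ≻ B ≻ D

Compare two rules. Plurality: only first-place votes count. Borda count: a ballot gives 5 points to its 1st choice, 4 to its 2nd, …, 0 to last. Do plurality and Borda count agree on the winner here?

Plurality first-place counts: A 3, B 2, C 1, D 0, E 0, F 1 → A.
Borda totals: A 21, B 22, C 14, D 12, E 17, F 19 → B.
The two rules disagree: plurality picks A, Borda picks B.

No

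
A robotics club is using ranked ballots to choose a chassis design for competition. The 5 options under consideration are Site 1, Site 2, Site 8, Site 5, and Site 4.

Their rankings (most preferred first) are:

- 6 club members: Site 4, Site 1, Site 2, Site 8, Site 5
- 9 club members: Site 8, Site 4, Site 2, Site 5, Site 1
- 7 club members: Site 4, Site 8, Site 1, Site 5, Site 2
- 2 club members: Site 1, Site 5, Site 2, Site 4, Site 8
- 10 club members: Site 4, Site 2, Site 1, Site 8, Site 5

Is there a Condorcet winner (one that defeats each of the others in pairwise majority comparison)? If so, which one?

Site 4

Head-to-head results (34 voters total):
Site 1 vs Site 2: Site 2 wins 19–15.
Site 1 vs Site 8: Site 1 wins 18–16.
Site 1 vs Site 5: Site 1 wins 25–9.
Site 1 vs Site 4: Site 4 wins 32–2.
Site 2 vs Site 8: Site 2 wins 18–16.
Site 2 vs Site 5: Site 2 wins 25–9.
Site 2 vs Site 4: Site 4 wins 32–2.
Site 8 vs Site 5: Site 8 wins 32–2.
Site 8 vs Site 4: Site 4 wins 25–9.
Site 5 vs Site 4: Site 4 wins 32–2.
Site 4 beats each rival — Site 1 (32–2), Site 2 (32–2), Site 8 (25–9), Site 5 (32–2) — so Site 4 is the Condorcet winner.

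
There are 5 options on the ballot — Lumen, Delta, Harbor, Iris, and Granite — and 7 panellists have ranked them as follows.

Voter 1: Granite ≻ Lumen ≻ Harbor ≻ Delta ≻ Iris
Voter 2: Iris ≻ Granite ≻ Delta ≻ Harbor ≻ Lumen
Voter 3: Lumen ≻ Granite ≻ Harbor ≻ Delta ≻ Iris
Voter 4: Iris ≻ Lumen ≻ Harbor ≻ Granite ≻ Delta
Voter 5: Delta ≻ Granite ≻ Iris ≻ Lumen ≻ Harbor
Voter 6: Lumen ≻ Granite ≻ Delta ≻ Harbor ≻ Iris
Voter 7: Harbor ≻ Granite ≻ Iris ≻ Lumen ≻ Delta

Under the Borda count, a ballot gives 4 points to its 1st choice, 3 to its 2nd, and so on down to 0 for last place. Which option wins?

Borda scores:
  Lumen: 3 + 0 + 4 + 3 + 1 + 4 + 1 = 16
  Delta: 1 + 2 + 1 + 0 + 4 + 2 + 0 = 10
  Harbor: 2 + 1 + 2 + 2 + 0 + 1 + 4 = 12
  Iris: 0 + 4 + 0 + 4 + 2 + 0 + 2 = 12
  Granite: 4 + 3 + 3 + 1 + 3 + 3 + 3 = 20
Granite has the highest total.

Granite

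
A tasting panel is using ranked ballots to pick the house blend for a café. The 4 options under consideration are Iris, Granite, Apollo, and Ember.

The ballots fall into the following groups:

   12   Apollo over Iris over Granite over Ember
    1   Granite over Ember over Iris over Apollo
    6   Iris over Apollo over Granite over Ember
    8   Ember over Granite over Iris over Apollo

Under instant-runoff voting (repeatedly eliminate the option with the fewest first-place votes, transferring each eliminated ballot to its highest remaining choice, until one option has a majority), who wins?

Apollo

Round 1: Apollo 12, Ember 8, Iris 6, Granite 1. Granite has the fewest and is eliminated.
Round 2: Apollo 12, Ember 9, Iris 6. Iris has the fewest and is eliminated.
Round 3: Apollo 18, Ember 9. Apollo has a majority.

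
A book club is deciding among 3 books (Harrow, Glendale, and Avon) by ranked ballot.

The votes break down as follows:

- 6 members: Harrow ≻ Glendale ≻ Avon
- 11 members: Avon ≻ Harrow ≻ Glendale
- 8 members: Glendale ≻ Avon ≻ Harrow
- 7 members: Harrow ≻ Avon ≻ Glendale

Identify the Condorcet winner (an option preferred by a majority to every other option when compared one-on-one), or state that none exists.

Avon

Head-to-head results (32 voters total):
Harrow vs Glendale: Harrow wins 24–8.
Harrow vs Avon: Avon wins 19–13.
Glendale vs Avon: Avon wins 18–14.
Avon beats each rival — Harrow (19–13), Glendale (18–14) — so Avon is the Condorcet winner.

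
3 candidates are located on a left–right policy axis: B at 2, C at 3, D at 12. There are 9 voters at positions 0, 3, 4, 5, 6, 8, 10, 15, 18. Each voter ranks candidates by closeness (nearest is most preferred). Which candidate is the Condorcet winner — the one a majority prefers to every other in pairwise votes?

With single-peaked preferences on a line, the Condorcet winner is the candidate closest to the median voter.
The median voter (position 6) is closest to C at 3.
Check: C vs B — voters closer to C: 8 of 9.

C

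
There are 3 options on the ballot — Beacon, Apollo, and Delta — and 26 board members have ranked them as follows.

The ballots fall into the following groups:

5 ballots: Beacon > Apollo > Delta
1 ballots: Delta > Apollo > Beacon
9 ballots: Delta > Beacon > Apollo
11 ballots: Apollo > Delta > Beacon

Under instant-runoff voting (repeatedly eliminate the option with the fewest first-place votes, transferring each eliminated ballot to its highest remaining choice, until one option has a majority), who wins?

Round 1: Apollo 11, Delta 10, Beacon 5. Beacon has the fewest and is eliminated.
Round 2: Apollo 16, Delta 10. Apollo has a majority.

Apollo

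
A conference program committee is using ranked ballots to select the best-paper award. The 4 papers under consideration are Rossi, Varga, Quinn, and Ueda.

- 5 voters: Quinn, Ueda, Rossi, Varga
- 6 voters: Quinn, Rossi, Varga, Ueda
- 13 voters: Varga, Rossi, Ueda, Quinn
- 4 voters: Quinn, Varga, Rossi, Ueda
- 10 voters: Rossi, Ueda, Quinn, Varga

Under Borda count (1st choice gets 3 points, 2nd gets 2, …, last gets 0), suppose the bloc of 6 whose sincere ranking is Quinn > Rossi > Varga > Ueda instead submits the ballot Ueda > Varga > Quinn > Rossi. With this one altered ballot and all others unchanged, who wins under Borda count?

Borda totals with the altered ballot: Rossi 65, Varga 59, Quinn 43, Ueda 61.
The winner is unchanged: still Rossi.

Rossi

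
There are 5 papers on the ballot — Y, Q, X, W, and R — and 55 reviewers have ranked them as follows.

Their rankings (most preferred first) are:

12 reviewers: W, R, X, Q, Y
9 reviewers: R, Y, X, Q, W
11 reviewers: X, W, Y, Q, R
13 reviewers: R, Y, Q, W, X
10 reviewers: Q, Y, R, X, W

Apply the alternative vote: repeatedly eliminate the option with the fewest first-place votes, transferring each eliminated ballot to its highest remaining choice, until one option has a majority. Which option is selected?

Round 1: R 22, W 12, X 11, Q 10, Y 0. Y has the fewest and is eliminated.
Round 2: R 22, W 12, X 11, Q 10. Q has the fewest and is eliminated.
Round 3: R 32, W 12, X 11. R has a majority.

R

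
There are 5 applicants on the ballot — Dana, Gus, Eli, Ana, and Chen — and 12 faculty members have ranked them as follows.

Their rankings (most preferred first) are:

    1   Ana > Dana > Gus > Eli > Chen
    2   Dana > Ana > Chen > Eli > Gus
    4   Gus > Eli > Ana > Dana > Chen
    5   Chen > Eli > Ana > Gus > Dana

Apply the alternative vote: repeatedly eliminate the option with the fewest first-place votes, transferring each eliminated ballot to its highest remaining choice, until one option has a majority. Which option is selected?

Chen

Round 1: Chen 5, Gus 4, Dana 2, Ana 1, Eli 0. Eli has the fewest and is eliminated.
Round 2: Chen 5, Gus 4, Dana 2, Ana 1. Ana has the fewest and is eliminated.
Round 3: Chen 5, Gus 4, Dana 3. Dana has the fewest and is eliminated.
Round 4: Chen 7, Gus 5. Chen has a majority.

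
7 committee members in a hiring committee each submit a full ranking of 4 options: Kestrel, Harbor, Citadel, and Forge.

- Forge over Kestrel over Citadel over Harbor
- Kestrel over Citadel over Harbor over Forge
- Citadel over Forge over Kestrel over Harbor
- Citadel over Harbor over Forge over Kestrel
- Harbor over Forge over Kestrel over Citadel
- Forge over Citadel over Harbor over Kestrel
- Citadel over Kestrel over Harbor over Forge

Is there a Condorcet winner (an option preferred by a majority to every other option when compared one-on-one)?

Head-to-head results (7 voters total):
Kestrel vs Harbor: Kestrel wins 4–3.
Kestrel vs Citadel: Citadel wins 4–3.
Kestrel vs Forge: Forge wins 5–2.
Harbor vs Citadel: Citadel wins 6–1.
Harbor vs Forge: Harbor wins 4–3.
Citadel vs Forge: Citadel wins 4–3.
Citadel beats each rival — Kestrel (4–3), Harbor (6–1), Forge (4–3) — so Citadel is the Condorcet winner.

Yes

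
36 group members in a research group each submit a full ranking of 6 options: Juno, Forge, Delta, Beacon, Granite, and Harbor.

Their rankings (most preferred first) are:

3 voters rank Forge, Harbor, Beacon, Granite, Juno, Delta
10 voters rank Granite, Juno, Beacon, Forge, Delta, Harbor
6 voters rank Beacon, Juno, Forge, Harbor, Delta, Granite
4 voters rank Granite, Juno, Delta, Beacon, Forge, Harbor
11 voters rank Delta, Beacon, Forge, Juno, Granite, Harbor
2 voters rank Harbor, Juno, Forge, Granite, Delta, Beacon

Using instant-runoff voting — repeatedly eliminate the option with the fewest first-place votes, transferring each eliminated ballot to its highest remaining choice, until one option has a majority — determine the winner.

Granite

Round 1: Granite 14, Delta 11, Beacon 6, Forge 3, Harbor 2, Juno 0. Juno has the fewest and is eliminated.
Round 2: Granite 14, Delta 11, Beacon 6, Forge 3, Harbor 2. Harbor has the fewest and is eliminated.
Round 3: Granite 14, Delta 11, Beacon 6, Forge 5. Forge has the fewest and is eliminated.
Round 4: Granite 16, Delta 11, Beacon 9. Beacon has the fewest and is eliminated.
Round 5: Granite 19, Delta 17. Granite has a majority.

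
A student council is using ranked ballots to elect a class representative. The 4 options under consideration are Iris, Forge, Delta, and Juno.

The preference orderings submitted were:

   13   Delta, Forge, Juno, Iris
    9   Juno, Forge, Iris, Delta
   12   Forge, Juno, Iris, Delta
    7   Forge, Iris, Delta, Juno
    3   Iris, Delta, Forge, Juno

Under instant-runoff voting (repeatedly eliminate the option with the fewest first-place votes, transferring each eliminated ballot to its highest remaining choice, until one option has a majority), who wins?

Round 1: Forge 19, Delta 13, Juno 9, Iris 3. Iris has the fewest and is eliminated.
Round 2: Forge 19, Delta 16, Juno 9. Juno has the fewest and is eliminated.
Round 3: Forge 28, Delta 16. Forge has a majority.

Forge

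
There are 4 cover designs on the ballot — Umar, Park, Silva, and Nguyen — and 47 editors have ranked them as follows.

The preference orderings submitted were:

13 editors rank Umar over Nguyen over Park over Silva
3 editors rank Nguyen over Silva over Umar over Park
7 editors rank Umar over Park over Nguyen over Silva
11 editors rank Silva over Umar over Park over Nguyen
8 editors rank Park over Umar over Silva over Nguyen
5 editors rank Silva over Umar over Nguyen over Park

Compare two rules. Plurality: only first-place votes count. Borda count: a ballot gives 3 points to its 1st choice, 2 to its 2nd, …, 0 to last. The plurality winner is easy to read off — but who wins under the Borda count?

Plurality first-place counts: Umar 20, Park 8, Silva 16, Nguyen 3 → Umar.
Borda totals: Umar 111, Park 62, Silva 62, Nguyen 47 → Umar.

Umar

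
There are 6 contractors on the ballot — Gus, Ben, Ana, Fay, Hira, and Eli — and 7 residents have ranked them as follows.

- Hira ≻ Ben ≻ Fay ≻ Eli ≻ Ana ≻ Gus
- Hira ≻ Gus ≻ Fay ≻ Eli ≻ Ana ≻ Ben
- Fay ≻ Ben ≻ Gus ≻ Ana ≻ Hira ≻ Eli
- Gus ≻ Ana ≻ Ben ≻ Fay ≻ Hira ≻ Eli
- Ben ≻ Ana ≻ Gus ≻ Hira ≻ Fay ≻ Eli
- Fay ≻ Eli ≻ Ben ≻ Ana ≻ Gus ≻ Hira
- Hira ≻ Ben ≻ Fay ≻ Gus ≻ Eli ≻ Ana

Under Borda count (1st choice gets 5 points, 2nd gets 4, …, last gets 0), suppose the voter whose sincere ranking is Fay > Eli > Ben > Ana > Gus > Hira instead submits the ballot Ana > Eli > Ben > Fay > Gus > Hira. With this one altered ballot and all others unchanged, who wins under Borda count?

Borda totals with the altered ballot: Gus 18, Ben 23, Ana 17, Fay 19, Hira 19, Eli 9.
The winner is unchanged: still Ben.

Ben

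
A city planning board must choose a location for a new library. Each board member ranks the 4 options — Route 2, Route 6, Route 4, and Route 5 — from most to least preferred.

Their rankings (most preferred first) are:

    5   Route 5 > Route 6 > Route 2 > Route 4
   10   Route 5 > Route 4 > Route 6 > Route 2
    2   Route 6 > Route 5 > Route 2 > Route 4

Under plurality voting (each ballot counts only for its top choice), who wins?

Route 5

First-place vote totals:
  Route 2: 0
  Route 6: 2
  Route 4: 0
  Route 5: 15
Route 5 has the most first-place votes.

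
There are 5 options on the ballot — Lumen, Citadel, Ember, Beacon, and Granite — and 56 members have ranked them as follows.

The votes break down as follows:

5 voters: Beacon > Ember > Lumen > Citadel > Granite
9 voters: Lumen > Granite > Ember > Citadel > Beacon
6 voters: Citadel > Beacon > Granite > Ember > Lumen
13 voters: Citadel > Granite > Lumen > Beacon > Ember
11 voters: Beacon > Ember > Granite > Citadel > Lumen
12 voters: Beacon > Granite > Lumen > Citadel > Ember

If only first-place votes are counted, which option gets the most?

Beacon

First-place vote totals:
  Lumen: 9
  Citadel: 19
  Ember: 0
  Beacon: 28
  Granite: 0
Beacon has the most first-place votes.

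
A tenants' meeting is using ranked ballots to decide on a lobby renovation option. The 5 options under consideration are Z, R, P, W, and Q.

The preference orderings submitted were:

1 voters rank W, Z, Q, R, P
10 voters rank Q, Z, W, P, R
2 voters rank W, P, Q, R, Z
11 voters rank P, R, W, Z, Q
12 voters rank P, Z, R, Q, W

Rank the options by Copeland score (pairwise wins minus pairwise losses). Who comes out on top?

P

Pairwise results:
  Z vs R: Z wins 23–13.
  Z vs P: P wins 25–11.
  Z vs W: Z wins 22–14.
  Z vs Q: Z wins 24–12.
  R vs P: P wins 35–1.
  R vs W: R wins 23–13.
  R vs Q: R wins 23–13.
  P vs W: P wins 23–13.
  P vs Q: P wins 25–11.
  W vs Q: Q wins 22–14.
Copeland scores (wins − losses):
  Z: 3 − 1 = 2
  R: 2 − 2 = 0
  P: 4 − 0 = 4
  W: 0 − 4 = -4
  Q: 1 − 3 = -2
P has the best Copeland score.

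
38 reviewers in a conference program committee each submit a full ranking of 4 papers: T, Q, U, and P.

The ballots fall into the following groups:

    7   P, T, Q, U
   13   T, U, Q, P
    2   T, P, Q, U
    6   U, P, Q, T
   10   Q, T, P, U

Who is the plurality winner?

T

First-place vote totals:
  T: 15
  Q: 10
  U: 6
  P: 7
T has the most first-place votes.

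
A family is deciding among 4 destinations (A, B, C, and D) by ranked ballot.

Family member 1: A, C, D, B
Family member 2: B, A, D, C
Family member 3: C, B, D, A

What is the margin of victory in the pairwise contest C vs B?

Ballots ranking C above B: 2.
Ballots ranking B above C: 1.
C wins 2–1, a margin of 1.

1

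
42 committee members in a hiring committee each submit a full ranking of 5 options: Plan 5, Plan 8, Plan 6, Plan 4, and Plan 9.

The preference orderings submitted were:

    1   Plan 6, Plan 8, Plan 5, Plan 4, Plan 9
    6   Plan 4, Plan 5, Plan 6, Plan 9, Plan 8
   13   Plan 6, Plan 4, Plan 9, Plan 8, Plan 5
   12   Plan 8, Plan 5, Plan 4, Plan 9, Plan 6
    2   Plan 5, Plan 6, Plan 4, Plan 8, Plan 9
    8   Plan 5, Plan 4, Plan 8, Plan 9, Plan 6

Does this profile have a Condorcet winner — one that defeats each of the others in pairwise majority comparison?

Head-to-head results (42 voters total):
Plan 5 vs Plan 8: Plan 8 wins 26–16.
Plan 5 vs Plan 6: Plan 5 wins 28–14.
Plan 5 vs Plan 4: Plan 5 wins 23–19.
Plan 5 vs Plan 9: Plan 5 wins 29–13.
Plan 8 vs Plan 6: Plan 6 wins 22–20.
Plan 8 vs Plan 4: Plan 4 wins 29–13.
Plan 8 vs Plan 9: Plan 8 wins 23–19.
Plan 6 vs Plan 4: Plan 4 wins 26–16.
Plan 6 vs Plan 9: Plan 6 wins 22–20.
Plan 4 vs Plan 9: Plan 4 wins 42–0.
No candidate beats all others: Plan 5 beats Plan 6 beats Plan 8 beats Plan 5, a majority cycle.

No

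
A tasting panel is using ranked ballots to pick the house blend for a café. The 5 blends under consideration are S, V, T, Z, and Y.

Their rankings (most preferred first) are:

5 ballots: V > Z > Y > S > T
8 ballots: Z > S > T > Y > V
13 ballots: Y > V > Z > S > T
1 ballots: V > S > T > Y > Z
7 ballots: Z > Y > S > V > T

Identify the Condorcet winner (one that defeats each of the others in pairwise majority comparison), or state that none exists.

No Condorcet winner

Head-to-head results (34 voters total):
S vs V: V wins 19–15.
S vs T: S wins 34–0.
S vs Z: Z wins 33–1.
S vs Y: Y wins 25–9.
V vs T: V wins 26–8.
V vs Z: V wins 19–15.
V vs Y: Y wins 28–6.
T vs Z: Z wins 33–1.
T vs Y: Y wins 25–9.
Z vs Y: Z wins 20–14.
No candidate beats all others: V beats Z beats Y beats V, a majority cycle.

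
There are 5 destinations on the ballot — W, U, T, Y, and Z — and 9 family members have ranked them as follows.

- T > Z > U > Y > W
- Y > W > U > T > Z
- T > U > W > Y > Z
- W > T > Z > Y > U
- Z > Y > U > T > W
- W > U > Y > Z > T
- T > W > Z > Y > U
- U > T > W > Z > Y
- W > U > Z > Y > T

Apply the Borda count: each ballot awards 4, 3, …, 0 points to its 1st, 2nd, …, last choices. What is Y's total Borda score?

Borda scores:
  W: 0 + 3 + 2 + 4 + 0 + 4 + 3 + 2 + 4 = 22
  U: 2 + 2 + 3 + 0 + 2 + 3 + 0 + 4 + 3 = 19
  T: 4 + 1 + 4 + 3 + 1 + 0 + 4 + 3 + 0 = 20
  Y: 1 + 4 + 1 + 1 + 3 + 2 + 1 + 0 + 1 = 14
  Z: 3 + 0 + 0 + 2 + 4 + 1 + 2 + 1 + 2 = 15

14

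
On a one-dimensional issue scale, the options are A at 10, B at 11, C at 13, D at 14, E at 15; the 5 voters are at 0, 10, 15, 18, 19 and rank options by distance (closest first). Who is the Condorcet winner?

E

With single-peaked preferences on a line, the Condorcet winner is the candidate closest to the median voter.
The median voter (position 15) is closest to E at 15.
Check: E vs D — voters closer to E: 3 of 5.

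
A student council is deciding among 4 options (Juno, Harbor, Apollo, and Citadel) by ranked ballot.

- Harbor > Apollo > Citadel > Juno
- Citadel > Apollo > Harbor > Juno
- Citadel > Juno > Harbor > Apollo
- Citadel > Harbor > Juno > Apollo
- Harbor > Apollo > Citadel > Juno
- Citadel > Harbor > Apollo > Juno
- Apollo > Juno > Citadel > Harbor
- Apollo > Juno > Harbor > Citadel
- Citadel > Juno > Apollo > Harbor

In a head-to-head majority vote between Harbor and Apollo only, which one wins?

Ballots ranking Harbor above Apollo: 5.
Ballots ranking Apollo above Harbor: 4.
Harbor wins the head-to-head, 5–4.

Harbor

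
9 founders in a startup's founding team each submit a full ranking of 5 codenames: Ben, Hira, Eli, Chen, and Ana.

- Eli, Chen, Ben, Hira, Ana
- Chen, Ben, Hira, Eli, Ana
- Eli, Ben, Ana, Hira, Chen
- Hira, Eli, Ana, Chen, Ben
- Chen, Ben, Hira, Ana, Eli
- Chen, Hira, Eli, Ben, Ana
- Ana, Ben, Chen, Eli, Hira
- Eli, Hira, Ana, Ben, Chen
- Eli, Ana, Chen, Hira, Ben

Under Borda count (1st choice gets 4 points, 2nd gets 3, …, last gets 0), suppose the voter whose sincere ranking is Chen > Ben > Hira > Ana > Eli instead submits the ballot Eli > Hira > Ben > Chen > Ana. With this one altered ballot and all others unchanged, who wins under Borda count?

Eli

Borda totals with the altered ballot: Ben 15, Hira 18, Eli 27, Chen 17, Ana 13.
The winner is unchanged: still Eli.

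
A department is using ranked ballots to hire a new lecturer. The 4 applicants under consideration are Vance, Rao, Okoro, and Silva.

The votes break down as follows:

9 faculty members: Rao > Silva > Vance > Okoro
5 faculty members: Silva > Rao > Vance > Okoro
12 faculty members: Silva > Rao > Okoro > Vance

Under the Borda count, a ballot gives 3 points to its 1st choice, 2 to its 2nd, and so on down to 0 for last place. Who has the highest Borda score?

Silva

Borda scores:
  Vance: 9·1 + 5·1 + 12·0 = 14
  Rao: 9·3 + 5·2 + 12·2 = 61
  Okoro: 9·0 + 5·0 + 12·1 = 12
  Silva: 9·2 + 5·3 + 12·3 = 69
Silva has the highest total.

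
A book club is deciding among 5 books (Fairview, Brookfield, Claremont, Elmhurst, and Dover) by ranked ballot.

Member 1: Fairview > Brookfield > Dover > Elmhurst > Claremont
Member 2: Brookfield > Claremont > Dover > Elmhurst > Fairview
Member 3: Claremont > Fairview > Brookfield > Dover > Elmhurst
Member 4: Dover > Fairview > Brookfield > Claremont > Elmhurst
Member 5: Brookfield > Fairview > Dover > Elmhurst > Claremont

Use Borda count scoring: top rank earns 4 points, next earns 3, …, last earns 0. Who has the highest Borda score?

Brookfield

Borda scores:
  Fairview: 4 + 0 + 3 + 3 + 3 = 13
  Brookfield: 3 + 4 + 2 + 2 + 4 = 15
  Claremont: 0 + 3 + 4 + 1 + 0 = 8
  Elmhurst: 1 + 1 + 0 + 0 + 1 = 3
  Dover: 2 + 2 + 1 + 4 + 2 = 11
Brookfield has the highest total.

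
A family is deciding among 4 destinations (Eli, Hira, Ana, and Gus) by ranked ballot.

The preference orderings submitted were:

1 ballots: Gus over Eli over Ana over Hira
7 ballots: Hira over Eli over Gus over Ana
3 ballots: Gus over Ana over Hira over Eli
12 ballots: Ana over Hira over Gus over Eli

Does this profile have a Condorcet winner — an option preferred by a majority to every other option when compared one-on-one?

Yes

Head-to-head results (23 voters total):
Eli vs Hira: Hira wins 22–1.
Eli vs Ana: Ana wins 15–8.
Eli vs Gus: Gus wins 16–7.
Hira vs Ana: Ana wins 16–7.
Hira vs Gus: Hira wins 19–4.
Ana vs Gus: Ana wins 12–11.
Ana beats each rival — Eli (15–8), Hira (16–7), Gus (12–11) — so Ana is the Condorcet winner.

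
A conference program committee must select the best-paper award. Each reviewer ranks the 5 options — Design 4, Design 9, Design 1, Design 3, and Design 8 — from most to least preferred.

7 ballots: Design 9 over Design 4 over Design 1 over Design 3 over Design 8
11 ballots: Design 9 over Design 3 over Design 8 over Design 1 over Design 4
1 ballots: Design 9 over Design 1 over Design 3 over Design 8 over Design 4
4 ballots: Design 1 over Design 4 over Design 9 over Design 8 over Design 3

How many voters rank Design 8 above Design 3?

Ballots ranking Design 8 above Design 3: 4.
Ballots ranking Design 3 above Design 8: 7+11+1 = 19.
So 4 of 23 voters prefer Design 8 to Design 3.

4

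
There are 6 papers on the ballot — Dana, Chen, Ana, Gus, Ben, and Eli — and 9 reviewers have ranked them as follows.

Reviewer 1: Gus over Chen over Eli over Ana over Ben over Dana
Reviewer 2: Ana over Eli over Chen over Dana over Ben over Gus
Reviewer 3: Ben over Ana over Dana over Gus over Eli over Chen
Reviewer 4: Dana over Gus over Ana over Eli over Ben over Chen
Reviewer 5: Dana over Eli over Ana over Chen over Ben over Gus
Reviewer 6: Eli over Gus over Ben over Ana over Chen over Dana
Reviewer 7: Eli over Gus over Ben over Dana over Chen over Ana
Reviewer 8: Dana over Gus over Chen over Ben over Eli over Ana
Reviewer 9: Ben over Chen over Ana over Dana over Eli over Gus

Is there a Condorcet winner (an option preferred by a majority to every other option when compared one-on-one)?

No

Head-to-head results (9 voters total):
Dana vs Chen: Dana wins 5–4.
Dana vs Ana: Ana wins 5–4.
Dana vs Gus: Dana wins 6–3.
Dana vs Ben: Ben wins 5–4.
Dana vs Eli: Dana wins 5–4.
Chen vs Ana: Ana wins 5–4.
Chen vs Gus: Gus wins 6–3.
Chen vs Ben: Ben wins 5–4.
Chen vs Eli: Eli wins 6–3.
Ana vs Gus: Gus wins 5–4.
Ana vs Ben: Ben wins 5–4.
Ana vs Eli: Eli wins 5–4.
Gus vs Ben: Gus wins 5–4.
Gus vs Eli: Eli wins 5–4.
Ben vs Eli: Eli wins 6–3.
No candidate beats all others: Dana beats Gus beats Ana beats Dana, a majority cycle.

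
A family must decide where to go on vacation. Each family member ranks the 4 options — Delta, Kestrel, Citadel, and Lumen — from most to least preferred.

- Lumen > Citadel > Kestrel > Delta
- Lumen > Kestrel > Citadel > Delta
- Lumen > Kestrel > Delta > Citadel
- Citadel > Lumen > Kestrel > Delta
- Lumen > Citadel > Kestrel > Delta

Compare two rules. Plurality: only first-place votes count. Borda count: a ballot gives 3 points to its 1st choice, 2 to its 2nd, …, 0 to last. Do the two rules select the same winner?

Plurality first-place counts: Delta 0, Kestrel 0, Citadel 1, Lumen 4 → Lumen.
Borda totals: Delta 1, Kestrel 7, Citadel 8, Lumen 14 → Lumen.
The two rules agree on Lumen.

Yes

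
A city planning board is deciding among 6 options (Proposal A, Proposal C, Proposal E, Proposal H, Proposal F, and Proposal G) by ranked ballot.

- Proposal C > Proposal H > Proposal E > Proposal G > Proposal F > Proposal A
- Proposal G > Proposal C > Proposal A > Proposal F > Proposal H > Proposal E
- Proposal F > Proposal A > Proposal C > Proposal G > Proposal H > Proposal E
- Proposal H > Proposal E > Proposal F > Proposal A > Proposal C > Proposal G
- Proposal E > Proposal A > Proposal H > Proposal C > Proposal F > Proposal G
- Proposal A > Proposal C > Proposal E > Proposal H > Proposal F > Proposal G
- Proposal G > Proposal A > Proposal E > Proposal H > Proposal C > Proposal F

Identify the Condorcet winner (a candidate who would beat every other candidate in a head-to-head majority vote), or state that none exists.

Proposal A

Head-to-head results (7 voters total):
Proposal A vs Proposal C: Proposal A wins 5–2.
Proposal A vs Proposal E: Proposal A wins 4–3.
Proposal A vs Proposal H: Proposal A wins 5–2.
Proposal A vs Proposal F: Proposal A wins 4–3.
Proposal A vs Proposal G: Proposal A wins 4–3.
Proposal C vs Proposal E: Proposal C wins 4–3.
Proposal C vs Proposal H: Proposal C wins 4–3.
Proposal C vs Proposal F: Proposal C wins 5–2.
Proposal C vs Proposal G: Proposal C wins 5–2.
Proposal E vs Proposal H: Proposal H wins 4–3.
Proposal E vs Proposal F: Proposal E wins 5–2.
Proposal E vs Proposal G: Proposal E wins 4–3.
Proposal H vs Proposal F: Proposal H wins 5–2.
Proposal H vs Proposal G: Proposal H wins 4–3.
Proposal F vs Proposal G: Proposal F wins 4–3.
Proposal A beats each rival — Proposal C (5–2), Proposal E (4–3), Proposal H (5–2), Proposal F (4–3), Proposal G (4–3) — so Proposal A is the Condorcet winner.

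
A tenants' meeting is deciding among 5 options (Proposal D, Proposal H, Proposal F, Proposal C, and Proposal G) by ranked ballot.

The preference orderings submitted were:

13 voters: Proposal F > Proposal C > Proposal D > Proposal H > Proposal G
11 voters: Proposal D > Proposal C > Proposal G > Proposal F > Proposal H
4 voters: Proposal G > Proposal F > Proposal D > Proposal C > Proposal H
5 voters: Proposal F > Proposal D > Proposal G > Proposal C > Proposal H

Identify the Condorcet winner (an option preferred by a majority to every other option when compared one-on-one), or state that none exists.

Head-to-head results (33 voters total):
Proposal D vs Proposal H: Proposal D wins 33–0.
Proposal D vs Proposal F: Proposal F wins 22–11.
Proposal D vs Proposal C: Proposal D wins 20–13.
Proposal D vs Proposal G: Proposal D wins 29–4.
Proposal H vs Proposal F: Proposal F wins 33–0.
Proposal H vs Proposal C: Proposal C wins 33–0.
Proposal H vs Proposal G: Proposal G wins 20–13.
Proposal F vs Proposal C: Proposal F wins 22–11.
Proposal F vs Proposal G: Proposal F wins 18–15.
Proposal C vs Proposal G: Proposal C wins 24–9.
Proposal F beats each rival — Proposal D (22–11), Proposal H (33–0), Proposal C (22–11), Proposal G (18–15) — so Proposal F is the Condorcet winner.

Proposal F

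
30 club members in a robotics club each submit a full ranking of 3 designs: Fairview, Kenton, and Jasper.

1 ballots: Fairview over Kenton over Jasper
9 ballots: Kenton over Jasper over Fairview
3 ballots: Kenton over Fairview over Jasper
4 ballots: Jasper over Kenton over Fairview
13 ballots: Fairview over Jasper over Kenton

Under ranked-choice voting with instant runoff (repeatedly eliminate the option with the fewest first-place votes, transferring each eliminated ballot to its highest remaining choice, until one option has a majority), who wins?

Round 1: Fairview 14, Kenton 12, Jasper 4. Jasper has the fewest and is eliminated.
Round 2: Kenton 16, Fairview 14. Kenton has a majority.

Kenton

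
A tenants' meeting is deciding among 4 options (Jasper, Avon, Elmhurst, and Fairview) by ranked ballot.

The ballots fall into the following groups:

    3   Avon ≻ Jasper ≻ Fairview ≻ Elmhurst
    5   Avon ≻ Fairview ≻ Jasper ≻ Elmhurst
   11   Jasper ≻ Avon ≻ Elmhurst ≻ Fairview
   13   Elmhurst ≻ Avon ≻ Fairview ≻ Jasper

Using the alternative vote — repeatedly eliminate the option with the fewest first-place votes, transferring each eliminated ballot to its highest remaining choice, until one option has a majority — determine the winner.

Round 1: Elmhurst 13, Jasper 11, Avon 8, Fairview 0. Fairview has the fewest and is eliminated.
Round 2: Elmhurst 13, Jasper 11, Avon 8. Avon has the fewest and is eliminated.
Round 3: Jasper 19, Elmhurst 13. Jasper has a majority.

Jasper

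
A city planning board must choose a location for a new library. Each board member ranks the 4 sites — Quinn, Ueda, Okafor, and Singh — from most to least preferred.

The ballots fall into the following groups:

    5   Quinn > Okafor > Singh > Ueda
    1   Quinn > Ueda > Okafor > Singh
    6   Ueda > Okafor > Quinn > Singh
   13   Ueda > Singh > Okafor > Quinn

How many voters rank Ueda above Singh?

Ballots ranking Ueda above Singh: 1+6+13 = 20.
Ballots ranking Singh above Ueda: 5.
So 20 of 25 voters prefer Ueda to Singh.

20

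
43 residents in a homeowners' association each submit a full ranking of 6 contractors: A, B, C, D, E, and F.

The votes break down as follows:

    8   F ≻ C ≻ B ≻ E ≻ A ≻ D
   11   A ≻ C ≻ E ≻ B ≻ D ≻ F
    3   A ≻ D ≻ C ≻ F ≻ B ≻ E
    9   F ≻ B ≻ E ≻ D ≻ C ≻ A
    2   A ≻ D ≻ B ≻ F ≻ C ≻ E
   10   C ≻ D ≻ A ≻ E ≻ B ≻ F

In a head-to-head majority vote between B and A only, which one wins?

Ballots ranking B above A: 8+9 = 17.
Ballots ranking A above B: 11+3+2+10 = 26.
A wins the head-to-head, 26–17.

A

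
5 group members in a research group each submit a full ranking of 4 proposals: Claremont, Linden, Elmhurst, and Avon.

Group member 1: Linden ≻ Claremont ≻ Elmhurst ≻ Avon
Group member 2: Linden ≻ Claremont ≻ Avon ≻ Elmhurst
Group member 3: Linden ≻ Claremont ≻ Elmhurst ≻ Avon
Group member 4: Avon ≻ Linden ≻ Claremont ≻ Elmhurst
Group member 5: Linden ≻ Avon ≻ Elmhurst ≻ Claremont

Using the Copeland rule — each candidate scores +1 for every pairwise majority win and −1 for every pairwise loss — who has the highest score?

Linden

Pairwise results:
  Claremont vs Linden: Linden wins 5–0.
  Claremont vs Elmhurst: Claremont wins 4–1.
  Claremont vs Avon: Claremont wins 3–2.
  Linden vs Elmhurst: Linden wins 5–0.
  Linden vs Avon: Linden wins 4–1.
  Elmhurst vs Avon: Avon wins 3–2.
Copeland scores (wins − losses):
  Claremont: 2 − 1 = 1
  Linden: 3 − 0 = 3
  Elmhurst: 0 − 3 = -3
  Avon: 1 − 2 = -1
Linden has the best Copeland score.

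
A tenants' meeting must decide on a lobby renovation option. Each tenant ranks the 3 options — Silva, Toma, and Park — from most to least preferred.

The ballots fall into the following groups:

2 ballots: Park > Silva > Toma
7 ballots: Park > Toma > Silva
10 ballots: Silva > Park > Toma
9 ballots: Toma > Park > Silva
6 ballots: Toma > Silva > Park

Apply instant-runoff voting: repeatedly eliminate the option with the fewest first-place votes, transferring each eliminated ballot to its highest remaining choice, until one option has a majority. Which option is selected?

Toma

Round 1: Toma 15, Silva 10, Park 9. Park has the fewest and is eliminated.
Round 2: Toma 22, Silva 12. Toma has a majority.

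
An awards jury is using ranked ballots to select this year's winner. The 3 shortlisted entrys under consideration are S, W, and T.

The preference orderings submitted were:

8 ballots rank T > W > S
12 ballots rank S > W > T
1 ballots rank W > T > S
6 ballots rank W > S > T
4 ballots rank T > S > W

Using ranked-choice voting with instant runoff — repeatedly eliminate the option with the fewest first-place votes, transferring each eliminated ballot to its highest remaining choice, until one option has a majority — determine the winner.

S

Round 1: S 12, T 12, W 7. W has the fewest and is eliminated.
Round 2: S 18, T 13. S has a majority.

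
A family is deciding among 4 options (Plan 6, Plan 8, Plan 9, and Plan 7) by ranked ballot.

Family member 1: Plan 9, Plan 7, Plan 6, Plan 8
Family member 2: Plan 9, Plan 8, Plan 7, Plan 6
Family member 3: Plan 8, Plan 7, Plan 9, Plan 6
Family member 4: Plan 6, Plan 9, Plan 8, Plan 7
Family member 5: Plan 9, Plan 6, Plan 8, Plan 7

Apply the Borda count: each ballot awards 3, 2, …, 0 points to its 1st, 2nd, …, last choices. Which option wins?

Borda scores:
  Plan 6: 1 + 0 + 0 + 3 + 2 = 6
  Plan 8: 0 + 2 + 3 + 1 + 1 = 7
  Plan 9: 3 + 3 + 1 + 2 + 3 = 12
  Plan 7: 2 + 1 + 2 + 0 + 0 = 5
Plan 9 has the highest total.

Plan 9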